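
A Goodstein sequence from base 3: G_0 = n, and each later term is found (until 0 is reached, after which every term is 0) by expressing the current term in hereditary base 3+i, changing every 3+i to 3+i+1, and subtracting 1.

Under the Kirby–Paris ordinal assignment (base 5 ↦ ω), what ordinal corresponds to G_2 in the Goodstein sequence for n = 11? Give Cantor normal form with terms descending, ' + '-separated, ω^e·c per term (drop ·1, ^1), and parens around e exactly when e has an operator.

base 3: 11 = 3^2 + 2; at 4: 4^2 + 2 = 18; next = 17
base 4: 17 = 4^2 + 1; at 5: 5^2 + 1 = 26; next = 25
base 5: 25 = 5^2; at 6: 6^2 = 36; next = 35

ω^2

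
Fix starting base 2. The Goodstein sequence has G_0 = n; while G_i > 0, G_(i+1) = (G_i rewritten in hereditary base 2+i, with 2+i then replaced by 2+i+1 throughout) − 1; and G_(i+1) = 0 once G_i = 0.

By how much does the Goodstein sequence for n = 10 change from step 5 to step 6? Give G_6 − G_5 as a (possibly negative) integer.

79857569

G_0=10  [base 2] 2^(2 + 1) + 2  →[2↦3]→  3^(3 + 1) + 3 = 84  −1 ⇒ G_1=83
G_1=83  [base 3] 3^(3 + 1) + 2  →[3↦4]→  4^(4 + 1) + 2 = 1026  −1 ⇒ G_2=1025
G_2=1025  [base 4] 4^(4 + 1) + 1  →[4↦5]→  5^(5 + 1) + 1 = 15626  −1 ⇒ G_3=15625
G_3=15625  [base 5] 5^(5 + 1)  →[5↦6]→  6^(6 + 1) = 279936  −1 ⇒ G_4=279935
G_4=279935  [base 6] 5·6^6 + 5·6^5 + 5·6^4 + 5·6^3 + 5·6^2 + 5·6 + 5  →[6↦7]→  5·7^7 + 5·7^5 + 5·7^4 + 5·7^3 + 5·7^2 + 5·7 + 5 = 4215755  −1 ⇒ G_5=4215754
G_5=4215754  [base 7] 5·7^7 + 5·7^5 + 5·7^4 + 5·7^3 + 5·7^2 + 5·7 + 4  →[7↦8]→  5·8^8 + 5·8^5 + 5·8^4 + 5·8^3 + 5·8^2 + 5·8 + 4 = 84073324  −1 ⇒ G_6=84073323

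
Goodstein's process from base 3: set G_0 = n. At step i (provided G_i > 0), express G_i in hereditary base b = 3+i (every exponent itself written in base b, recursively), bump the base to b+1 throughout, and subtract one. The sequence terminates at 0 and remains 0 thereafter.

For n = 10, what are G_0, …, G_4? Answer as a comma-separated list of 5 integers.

10, 16, 24, 27, 30

[0] 10 ≡ 3^2 + 1 (base 3). Lift 4: 17. −1: 16.
[1] 16 ≡ 4^2 (base 4). Lift 5: 25. −1: 24.
[2] 24 ≡ 4·5 + 4 (base 5). Lift 6: 28. −1: 27.
[3] 27 ≡ 4·6 + 3 (base 6). Lift 7: 31. −1: 30.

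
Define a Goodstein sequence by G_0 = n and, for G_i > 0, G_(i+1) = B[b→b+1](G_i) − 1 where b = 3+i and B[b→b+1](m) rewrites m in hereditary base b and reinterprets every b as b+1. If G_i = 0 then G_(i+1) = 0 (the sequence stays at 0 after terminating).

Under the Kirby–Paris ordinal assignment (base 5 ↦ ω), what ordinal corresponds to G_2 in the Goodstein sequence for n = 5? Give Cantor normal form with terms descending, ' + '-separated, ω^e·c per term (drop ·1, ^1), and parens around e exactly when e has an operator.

base 3: 5 = 3 + 2; at 4: 4 + 2 = 6; next = 5
base 4: 5 = 4 + 1; at 5: 5 + 1 = 6; next = 5

ω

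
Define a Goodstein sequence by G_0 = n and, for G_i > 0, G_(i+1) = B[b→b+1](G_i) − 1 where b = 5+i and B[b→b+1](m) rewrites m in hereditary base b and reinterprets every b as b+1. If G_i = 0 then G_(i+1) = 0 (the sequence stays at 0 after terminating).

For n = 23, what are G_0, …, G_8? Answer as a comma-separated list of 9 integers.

step 0: 23 = 4·5 + 3; sub 6 for 5: 4·6 + 3; = 27; G_1 = 27−1 = 26
step 1: 26 = 4·6 + 2; sub 7 for 6: 4·7 + 2; = 30; G_2 = 30−1 = 29
step 2: 29 = 4·7 + 1; sub 8 for 7: 4·8 + 1; = 33; G_3 = 33−1 = 32
step 3: 32 = 4·8; sub 9 for 8: 4·9; = 36; G_4 = 36−1 = 35
step 4: 35 = 3·9 + 8; sub 10 for 9: 3·10 + 8; = 38; G_5 = 38−1 = 37
step 5: 37 = 3·10 + 7; sub 11 for 10: 3·11 + 7; = 40; G_6 = 40−1 = 39
step 6: 39 = 3·11 + 6; sub 12 for 11: 3·12 + 6; = 42; G_7 = 42−1 = 41
step 7: 41 = 3·12 + 5; sub 13 for 12: 3·13 + 5; = 44; G_8 = 44−1 = 43

23, 26, 29, 32, 35, 37, 39, 41, 43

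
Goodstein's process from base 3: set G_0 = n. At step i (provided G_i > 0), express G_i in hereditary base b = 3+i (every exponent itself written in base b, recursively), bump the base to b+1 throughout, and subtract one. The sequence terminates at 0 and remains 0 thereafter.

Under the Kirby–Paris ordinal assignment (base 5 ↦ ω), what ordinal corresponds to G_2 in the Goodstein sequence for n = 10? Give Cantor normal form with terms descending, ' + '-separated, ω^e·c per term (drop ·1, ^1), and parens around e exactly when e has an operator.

i=0: 10 = 3^2 + 1 (b=3); 3→4: 4^2 + 1 = 17; 17−1 = 16
i=1: 16 = 4^2 (b=4); 4→5: 5^2 = 25; 25−1 = 24
i=2: 24 = 4·5 + 4 (b=5); 5→6: 4·6 + 4 = 28; 28−1 = 27

ω·4 + 4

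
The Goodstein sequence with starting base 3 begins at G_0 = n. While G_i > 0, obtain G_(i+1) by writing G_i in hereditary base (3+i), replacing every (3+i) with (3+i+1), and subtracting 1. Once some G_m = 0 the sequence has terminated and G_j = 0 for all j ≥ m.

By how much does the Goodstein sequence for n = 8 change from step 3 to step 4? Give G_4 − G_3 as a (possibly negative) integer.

G_0 = 8. HB_3(8) = 2·3 + 2. Bump = 10. G_1 = 9.
G_1 = 9. HB_4(9) = 2·4 + 1. Bump = 11. G_2 = 10.
G_2 = 10. HB_5(10) = 2·5. Bump = 12. G_3 = 11.
G_3 = 11. HB_6(11) = 6 + 5. Bump = 12. G_4 = 11.

0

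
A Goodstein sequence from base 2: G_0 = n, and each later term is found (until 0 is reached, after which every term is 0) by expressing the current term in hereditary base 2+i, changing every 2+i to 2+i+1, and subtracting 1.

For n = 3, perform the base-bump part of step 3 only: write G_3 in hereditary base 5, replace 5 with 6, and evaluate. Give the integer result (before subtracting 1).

2

base 2: 3 = 2 + 1; at 3: 3 + 1 = 4; next = 3
base 3: 3 = 3; at 4: 4 = 4; next = 3
base 4: 3 = 3; at 5: 3 = 3; next = 2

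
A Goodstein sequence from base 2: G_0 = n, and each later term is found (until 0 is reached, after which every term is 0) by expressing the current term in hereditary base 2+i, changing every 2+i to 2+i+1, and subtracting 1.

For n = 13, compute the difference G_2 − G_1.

i=0: 13 = 2^(2 + 1) + 2^2 + 1 (b=2); 2→3: 3^(3 + 1) + 3^3 + 1 = 109; 109−1 = 108
i=1: 108 = 3^(3 + 1) + 3^3 (b=3); 3→4: 4^(4 + 1) + 4^4 = 1280; 1280−1 = 1279

1171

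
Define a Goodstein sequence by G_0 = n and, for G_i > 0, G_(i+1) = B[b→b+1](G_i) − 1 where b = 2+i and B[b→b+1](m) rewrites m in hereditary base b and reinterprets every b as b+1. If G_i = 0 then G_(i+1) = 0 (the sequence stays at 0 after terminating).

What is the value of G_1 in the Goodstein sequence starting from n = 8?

80

i=0: 8 = 2^(2 + 1) (b=2); 2→3: 3^(3 + 1) = 81; 81−1 = 80
i=1: 80 = 2·3^3 + 2·3^2 + 2·3 + 2 (b=3); 3→4: 2·4^4 + 2·4^2 + 2·4 + 2 = 554; 554−1 = 553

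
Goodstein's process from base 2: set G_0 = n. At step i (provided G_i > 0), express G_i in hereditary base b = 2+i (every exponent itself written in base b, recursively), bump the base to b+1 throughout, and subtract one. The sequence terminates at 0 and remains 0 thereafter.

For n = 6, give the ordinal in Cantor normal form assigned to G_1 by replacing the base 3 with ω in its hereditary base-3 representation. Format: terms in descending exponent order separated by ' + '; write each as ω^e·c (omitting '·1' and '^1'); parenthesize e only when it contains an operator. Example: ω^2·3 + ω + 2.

G_0 = 6. HB_2(6) = 2^2 + 2. Bump = 30. G_1 = 29.
G_1 = 29. HB_3(29) = 3^3 + 2. Bump = 258. G_2 = 257.

ω^ω + 2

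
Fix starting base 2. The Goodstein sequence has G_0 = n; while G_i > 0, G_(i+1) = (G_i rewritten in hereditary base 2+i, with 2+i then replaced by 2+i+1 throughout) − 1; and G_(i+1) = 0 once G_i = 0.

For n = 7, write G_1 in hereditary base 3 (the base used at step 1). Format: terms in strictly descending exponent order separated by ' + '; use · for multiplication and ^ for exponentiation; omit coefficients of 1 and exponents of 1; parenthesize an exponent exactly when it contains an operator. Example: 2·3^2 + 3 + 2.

3^3 + 3

G_0=7  [base 2] 2^2 + 2 + 1  →[2↦3]→  3^3 + 3 + 1 = 31  −1 ⇒ G_1=30
G_1=30  [base 3] 3^3 + 3  →[3↦4]→  4^4 + 4 = 260  −1 ⇒ G_2=259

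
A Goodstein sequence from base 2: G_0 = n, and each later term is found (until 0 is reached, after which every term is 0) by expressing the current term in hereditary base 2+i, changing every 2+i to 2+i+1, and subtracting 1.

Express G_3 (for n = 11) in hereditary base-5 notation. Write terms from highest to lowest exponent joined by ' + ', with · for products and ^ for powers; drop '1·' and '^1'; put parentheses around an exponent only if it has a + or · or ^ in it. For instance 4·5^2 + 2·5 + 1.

i=0: 11 = 2^(2 + 1) + 2 + 1 (b=2); 2→3: 3^(3 + 1) + 3 + 1 = 85; 85−1 = 84
i=1: 84 = 3^(3 + 1) + 3 (b=3); 3→4: 4^(4 + 1) + 4 = 1028; 1028−1 = 1027
i=2: 1027 = 4^(4 + 1) + 3 (b=4); 4→5: 5^(5 + 1) + 3 = 15628; 15628−1 = 15627
i=3: 15627 = 5^(5 + 1) + 2 (b=5); 5→6: 6^(6 + 1) + 2 = 279938; 279938−1 = 279937

5^(5 + 1) + 2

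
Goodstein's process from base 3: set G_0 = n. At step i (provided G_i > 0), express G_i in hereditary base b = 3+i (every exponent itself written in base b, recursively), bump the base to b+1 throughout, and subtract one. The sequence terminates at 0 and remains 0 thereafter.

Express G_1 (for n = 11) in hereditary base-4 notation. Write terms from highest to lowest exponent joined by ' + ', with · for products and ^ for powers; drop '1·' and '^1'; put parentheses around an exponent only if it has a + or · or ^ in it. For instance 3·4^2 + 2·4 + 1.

4^2 + 1

i=0: 11 = 3^2 + 2 (b=3); 3→4: 4^2 + 2 = 18; 18−1 = 17
i=1: 17 = 4^2 + 1 (b=4); 4→5: 5^2 + 1 = 26; 26−1 = 25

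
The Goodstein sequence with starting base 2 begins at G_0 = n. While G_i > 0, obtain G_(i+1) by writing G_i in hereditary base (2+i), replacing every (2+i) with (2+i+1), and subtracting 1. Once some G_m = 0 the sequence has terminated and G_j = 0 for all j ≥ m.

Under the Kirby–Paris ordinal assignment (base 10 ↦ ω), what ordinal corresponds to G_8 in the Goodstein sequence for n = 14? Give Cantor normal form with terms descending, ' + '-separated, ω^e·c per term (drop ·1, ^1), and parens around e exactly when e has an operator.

G_0=14  [base 2] 2^(2 + 1) + 2^2 + 2  →[2↦3]→  3^(3 + 1) + 3^3 + 3 = 111  −1 ⇒ G_1=110
G_1=110  [base 3] 3^(3 + 1) + 3^3 + 2  →[3↦4]→  4^(4 + 1) + 4^4 + 2 = 1282  −1 ⇒ G_2=1281
G_2=1281  [base 4] 4^(4 + 1) + 4^4 + 1  →[4↦5]→  5^(5 + 1) + 5^5 + 1 = 18751  −1 ⇒ G_3=18750
G_3=18750  [base 5] 5^(5 + 1) + 5^5  →[5↦6]→  6^(6 + 1) + 6^6 = 326592  −1 ⇒ G_4=326591
G_4=326591  [base 6] 6^(6 + 1) + 5·6^5 + 5·6^4 + 5·6^3 + 5·6^2 + 5·6 + 5  →[6↦7]→  7^(7 + 1) + 5·7^5 + 5·7^4 + 5·7^3 + 5·7^2 + 5·7 + 5 = 5862841  −1 ⇒ G_5=5862840
G_5=5862840  [base 7] 7^(7 + 1) + 5·7^5 + 5·7^4 + 5·7^3 + 5·7^2 + 5·7 + 4  →[7↦8]→  8^(8 + 1) + 5·8^5 + 5·8^4 + 5·8^3 + 5·8^2 + 5·8 + 4 = 134404972  −1 ⇒ G_6=134404971
G_6=134404971  [base 8] 8^(8 + 1) + 5·8^5 + 5·8^4 + 5·8^3 + 5·8^2 + 5·8 + 3  →[8↦9]→  9^(9 + 1) + 5·9^5 + 5·9^4 + 5·9^3 + 5·9^2 + 5·9 + 3 = 3487116549  −1 ⇒ G_7=3487116548
G_7=3487116548  [base 9] 9^(9 + 1) + 5·9^5 + 5·9^4 + 5·9^3 + 5·9^2 + 5·9 + 2  →[9↦10]→  10^(10 + 1) + 5·10^5 + 5·10^4 + 5·10^3 + 5·10^2 + 5·10 + 2 = 100000555552  −1 ⇒ G_8=100000555551
G_8=100000555551  [base 10] 10^(10 + 1) + 5·10^5 + 5·10^4 + 5·10^3 + 5·10^2 + 5·10 + 1  →[10↦11]→  11^(11 + 1) + 5·11^5 + 5·11^4 + 5·11^3 + 5·11^2 + 5·11 + 1 = 3138429262497  −1 ⇒ G_9=3138429262496

ω^(ω + 1) + ω^5·5 + ω^4·5 + ω^3·5 + ω^2·5 + ω·5 + 1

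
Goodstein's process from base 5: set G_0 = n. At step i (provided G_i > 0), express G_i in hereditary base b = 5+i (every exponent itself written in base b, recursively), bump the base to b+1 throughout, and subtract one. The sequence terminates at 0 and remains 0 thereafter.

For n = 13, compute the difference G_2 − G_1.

base 5: 13 = 2·5 + 3; at 6: 2·6 + 3 = 15; next = 14
base 6: 14 = 2·6 + 2; at 7: 2·7 + 2 = 16; next = 15

1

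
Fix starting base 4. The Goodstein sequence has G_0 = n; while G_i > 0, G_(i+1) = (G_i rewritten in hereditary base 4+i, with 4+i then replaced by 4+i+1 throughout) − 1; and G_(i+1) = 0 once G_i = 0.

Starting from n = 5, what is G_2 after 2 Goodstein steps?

5

i=0: 5 = 4 + 1 (b=4); 4→5: 5 + 1 = 6; 6−1 = 5
i=1: 5 = 5 (b=5); 5→6: 6 = 6; 6−1 = 5
i=2: 5 = 5 (b=6); 6→7: 5 = 5; 5−1 = 4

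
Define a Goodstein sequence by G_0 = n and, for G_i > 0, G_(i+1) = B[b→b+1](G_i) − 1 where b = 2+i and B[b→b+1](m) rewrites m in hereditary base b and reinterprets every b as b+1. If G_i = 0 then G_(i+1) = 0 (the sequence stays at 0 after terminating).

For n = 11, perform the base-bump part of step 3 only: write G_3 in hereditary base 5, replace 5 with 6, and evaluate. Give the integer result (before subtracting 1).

279938

G_0 = 11. HB_2(11) = 2^(2 + 1) + 2 + 1. Bump = 85. G_1 = 84.
G_1 = 84. HB_3(84) = 3^(3 + 1) + 3. Bump = 1028. G_2 = 1027.
G_2 = 1027. HB_4(1027) = 4^(4 + 1) + 3. Bump = 15628. G_3 = 15627.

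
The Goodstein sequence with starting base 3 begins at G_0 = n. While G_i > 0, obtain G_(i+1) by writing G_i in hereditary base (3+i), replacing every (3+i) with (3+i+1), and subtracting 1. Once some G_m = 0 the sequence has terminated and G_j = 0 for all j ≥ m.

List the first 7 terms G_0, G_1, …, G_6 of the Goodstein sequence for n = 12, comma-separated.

12, 19, 27, 37, 49, 63, 69

base 3: 12 = 3^2 + 3; at 4: 4^2 + 4 = 20; next = 19
base 4: 19 = 4^2 + 3; at 5: 5^2 + 3 = 28; next = 27
base 5: 27 = 5^2 + 2; at 6: 6^2 + 2 = 38; next = 37
base 6: 37 = 6^2 + 1; at 7: 7^2 + 1 = 50; next = 49
base 7: 49 = 7^2; at 8: 8^2 = 64; next = 63
base 8: 63 = 7·8 + 7; at 9: 7·9 + 7 = 70; next = 69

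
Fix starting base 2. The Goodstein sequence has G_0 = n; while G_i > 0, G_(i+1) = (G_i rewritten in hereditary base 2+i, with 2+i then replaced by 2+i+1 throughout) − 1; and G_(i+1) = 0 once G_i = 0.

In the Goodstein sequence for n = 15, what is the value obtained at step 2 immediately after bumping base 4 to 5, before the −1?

18753

base 2: 15 = 2^(2 + 1) + 2^2 + 2 + 1; at 3: 3^(3 + 1) + 3^3 + 3 + 1 = 112; next = 111
base 3: 111 = 3^(3 + 1) + 3^3 + 3; at 4: 4^(4 + 1) + 4^4 + 4 = 1284; next = 1283
base 4: 1283 = 4^(4 + 1) + 4^4 + 3; at 5: 5^(5 + 1) + 5^5 + 3 = 18753; next = 18752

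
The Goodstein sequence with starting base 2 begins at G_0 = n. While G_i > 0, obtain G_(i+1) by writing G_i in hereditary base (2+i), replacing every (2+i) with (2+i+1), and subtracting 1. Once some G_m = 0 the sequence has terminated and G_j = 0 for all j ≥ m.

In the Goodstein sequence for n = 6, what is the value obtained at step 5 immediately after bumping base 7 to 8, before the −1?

187244

(0) 6|_2 = 2^2 + 2 ↦ 3^3 + 3|_3 = 30 ⇒ 29
(1) 29|_3 = 3^3 + 2 ↦ 4^4 + 2|_4 = 258 ⇒ 257
(2) 257|_4 = 4^4 + 1 ↦ 5^5 + 1|_5 = 3126 ⇒ 3125
(3) 3125|_5 = 5^5 ↦ 6^6|_6 = 46656 ⇒ 46655
(4) 46655|_6 = 5·6^5 + 5·6^4 + 5·6^3 + 5·6^2 + 5·6 + 5 ↦ 5·7^5 + 5·7^4 + 5·7^3 + 5·7^2 + 5·7 + 5|_7 = 98040 ⇒ 98039
(5) 98039|_7 = 5·7^5 + 5·7^4 + 5·7^3 + 5·7^2 + 5·7 + 4 ↦ 5·8^5 + 5·8^4 + 5·8^3 + 5·8^2 + 5·8 + 4|_8 = 187244 ⇒ 187243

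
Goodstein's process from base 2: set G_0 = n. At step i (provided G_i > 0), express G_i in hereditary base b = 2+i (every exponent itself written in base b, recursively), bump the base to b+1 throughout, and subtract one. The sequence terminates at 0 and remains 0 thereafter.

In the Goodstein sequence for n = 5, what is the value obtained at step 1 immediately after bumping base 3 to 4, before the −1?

5 —HB2→ 2^2 + 1 —bump→ 3^3 + 1 = 28 —(−1)→ 27
27 —HB3→ 3^3 —bump→ 4^4 = 256 —(−1)→ 255

256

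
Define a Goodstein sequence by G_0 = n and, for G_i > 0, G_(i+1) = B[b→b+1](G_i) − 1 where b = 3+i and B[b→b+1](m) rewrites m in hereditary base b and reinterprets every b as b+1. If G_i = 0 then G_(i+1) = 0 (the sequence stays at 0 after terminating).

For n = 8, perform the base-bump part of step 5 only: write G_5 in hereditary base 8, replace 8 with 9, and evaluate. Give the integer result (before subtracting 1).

(0) 8|_3 = 2·3 + 2 ↦ 2·4 + 2|_4 = 10 ⇒ 9
(1) 9|_4 = 2·4 + 1 ↦ 2·5 + 1|_5 = 11 ⇒ 10
(2) 10|_5 = 2·5 ↦ 2·6|_6 = 12 ⇒ 11
(3) 11|_6 = 6 + 5 ↦ 7 + 5|_7 = 12 ⇒ 11
(4) 11|_7 = 7 + 4 ↦ 8 + 4|_8 = 12 ⇒ 11

12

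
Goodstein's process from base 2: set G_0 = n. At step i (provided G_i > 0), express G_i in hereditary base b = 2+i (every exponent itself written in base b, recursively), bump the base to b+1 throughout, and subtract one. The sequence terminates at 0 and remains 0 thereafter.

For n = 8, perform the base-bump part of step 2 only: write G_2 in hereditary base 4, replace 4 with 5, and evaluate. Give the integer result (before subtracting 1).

G_0 = 8. HB_2(8) = 2^(2 + 1). Bump = 81. G_1 = 80.
G_1 = 80. HB_3(80) = 2·3^3 + 2·3^2 + 2·3 + 2. Bump = 554. G_2 = 553.
G_2 = 553. HB_4(553) = 2·4^4 + 2·4^2 + 2·4 + 1. Bump = 6311. G_3 = 6310.

6311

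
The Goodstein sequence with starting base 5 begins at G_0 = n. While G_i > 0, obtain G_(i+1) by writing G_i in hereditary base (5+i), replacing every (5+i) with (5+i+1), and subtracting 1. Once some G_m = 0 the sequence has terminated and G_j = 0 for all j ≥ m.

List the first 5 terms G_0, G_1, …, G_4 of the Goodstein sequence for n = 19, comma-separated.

19, 21, 23, 25, 27

G_0 = 19. HB_5(19) = 3·5 + 4. Bump = 22. G_1 = 21.
G_1 = 21. HB_6(21) = 3·6 + 3. Bump = 24. G_2 = 23.
G_2 = 23. HB_7(23) = 3·7 + 2. Bump = 26. G_3 = 25.
G_3 = 25. HB_8(25) = 3·8 + 1. Bump = 28. G_4 = 27.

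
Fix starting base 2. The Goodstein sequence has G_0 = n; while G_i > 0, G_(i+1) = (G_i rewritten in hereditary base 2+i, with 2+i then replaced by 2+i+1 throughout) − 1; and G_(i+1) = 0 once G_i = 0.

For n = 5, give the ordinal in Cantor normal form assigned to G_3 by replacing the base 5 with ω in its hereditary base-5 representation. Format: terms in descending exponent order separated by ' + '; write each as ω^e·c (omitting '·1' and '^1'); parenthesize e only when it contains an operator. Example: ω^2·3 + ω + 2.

G_0=5  [base 2] 2^2 + 1  →[2↦3]→  3^3 + 1 = 28  −1 ⇒ G_1=27
G_1=27  [base 3] 3^3  →[3↦4]→  4^4 = 256  −1 ⇒ G_2=255
G_2=255  [base 4] 3·4^3 + 3·4^2 + 3·4 + 3  →[4↦5]→  3·5^3 + 3·5^2 + 3·5 + 3 = 468  −1 ⇒ G_3=467
G_3=467  [base 5] 3·5^3 + 3·5^2 + 3·5 + 2  →[5↦6]→  3·6^3 + 3·6^2 + 3·6 + 2 = 776  −1 ⇒ G_4=775

ω^3·3 + ω^2·3 + ω·3 + 2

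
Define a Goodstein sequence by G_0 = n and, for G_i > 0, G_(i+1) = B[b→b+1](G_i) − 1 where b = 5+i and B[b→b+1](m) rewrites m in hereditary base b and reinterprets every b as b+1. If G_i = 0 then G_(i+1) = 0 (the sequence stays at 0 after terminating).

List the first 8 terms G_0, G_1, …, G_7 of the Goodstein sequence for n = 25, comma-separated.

G_0 = 25. HB_5(25) = 5^2. Bump = 36. G_1 = 35.
G_1 = 35. HB_6(35) = 5·6 + 5. Bump = 40. G_2 = 39.
G_2 = 39. HB_7(39) = 5·7 + 4. Bump = 44. G_3 = 43.
G_3 = 43. HB_8(43) = 5·8 + 3. Bump = 48. G_4 = 47.
G_4 = 47. HB_9(47) = 5·9 + 2. Bump = 52. G_5 = 51.
G_5 = 51. HB_10(51) = 5·10 + 1. Bump = 56. G_6 = 55.
G_6 = 55. HB_11(55) = 5·11. Bump = 60. G_7 = 59.

25, 35, 39, 43, 47, 51, 55, 59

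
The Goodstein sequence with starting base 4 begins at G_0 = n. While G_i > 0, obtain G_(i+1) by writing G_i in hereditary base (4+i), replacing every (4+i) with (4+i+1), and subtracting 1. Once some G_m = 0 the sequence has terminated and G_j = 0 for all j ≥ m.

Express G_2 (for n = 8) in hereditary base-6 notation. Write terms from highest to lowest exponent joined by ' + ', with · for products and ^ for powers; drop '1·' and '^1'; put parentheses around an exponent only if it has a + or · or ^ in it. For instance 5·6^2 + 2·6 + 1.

(0) 8|_4 = 2·4 ↦ 2·5|_5 = 10 ⇒ 9
(1) 9|_5 = 5 + 4 ↦ 6 + 4|_6 = 10 ⇒ 9

6 + 3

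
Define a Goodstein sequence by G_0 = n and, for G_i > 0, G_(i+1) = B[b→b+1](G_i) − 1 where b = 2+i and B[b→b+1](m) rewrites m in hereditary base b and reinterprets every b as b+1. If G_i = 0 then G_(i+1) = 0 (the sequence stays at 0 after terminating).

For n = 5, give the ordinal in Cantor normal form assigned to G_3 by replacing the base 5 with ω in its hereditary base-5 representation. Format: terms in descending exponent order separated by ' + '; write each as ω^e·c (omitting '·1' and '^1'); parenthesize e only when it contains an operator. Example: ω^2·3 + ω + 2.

ω^3·3 + ω^2·3 + ω·3 + 2

step 0: 5 = 2^2 + 1; sub 3 for 2: 3^3 + 1; = 28; G_1 = 28−1 = 27
step 1: 27 = 3^3; sub 4 for 3: 4^4; = 256; G_2 = 256−1 = 255
step 2: 255 = 3·4^3 + 3·4^2 + 3·4 + 3; sub 5 for 4: 3·5^3 + 3·5^2 + 3·5 + 3; = 468; G_3 = 468−1 = 467
step 3: 467 = 3·5^3 + 3·5^2 + 3·5 + 2; sub 6 for 5: 3·6^3 + 3·6^2 + 3·6 + 2; = 776; G_4 = 776−1 = 775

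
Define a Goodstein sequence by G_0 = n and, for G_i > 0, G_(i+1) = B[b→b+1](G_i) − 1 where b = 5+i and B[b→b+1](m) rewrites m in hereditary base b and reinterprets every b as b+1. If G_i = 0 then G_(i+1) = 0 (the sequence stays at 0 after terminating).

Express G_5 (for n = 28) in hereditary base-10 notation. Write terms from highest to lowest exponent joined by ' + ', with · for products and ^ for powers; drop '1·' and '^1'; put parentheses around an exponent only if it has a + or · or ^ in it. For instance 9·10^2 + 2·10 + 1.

i=0: 28 = 5^2 + 3 (b=5); 5→6: 6^2 + 3 = 39; 39−1 = 38
i=1: 38 = 6^2 + 2 (b=6); 6→7: 7^2 + 2 = 51; 51−1 = 50
i=2: 50 = 7^2 + 1 (b=7); 7→8: 8^2 + 1 = 65; 65−1 = 64
i=3: 64 = 8^2 (b=8); 8→9: 9^2 = 81; 81−1 = 80
i=4: 80 = 8·9 + 8 (b=9); 9→10: 8·10 + 8 = 88; 88−1 = 87
i=5: 87 = 8·10 + 7 (b=10); 10→11: 8·11 + 7 = 95; 95−1 = 94

8·10 + 7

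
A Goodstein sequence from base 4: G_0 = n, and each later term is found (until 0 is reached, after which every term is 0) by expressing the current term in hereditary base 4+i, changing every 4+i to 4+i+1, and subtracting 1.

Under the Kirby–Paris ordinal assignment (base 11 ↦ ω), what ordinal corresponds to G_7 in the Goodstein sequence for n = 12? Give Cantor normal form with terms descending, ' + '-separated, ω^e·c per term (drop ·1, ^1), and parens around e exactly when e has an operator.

ω + 8

12 —HB4→ 3·4 —bump→ 3·5 = 15 —(−1)→ 14
14 —HB5→ 2·5 + 4 —bump→ 2·6 + 4 = 16 —(−1)→ 15
15 —HB6→ 2·6 + 3 —bump→ 2·7 + 3 = 17 —(−1)→ 16
16 —HB7→ 2·7 + 2 —bump→ 2·8 + 2 = 18 —(−1)→ 17
17 —HB8→ 2·8 + 1 —bump→ 2·9 + 1 = 19 —(−1)→ 18
18 —HB9→ 2·9 —bump→ 2·10 = 20 —(−1)→ 19
19 —HB10→ 10 + 9 —bump→ 11 + 9 = 20 —(−1)→ 19
19 —HB11→ 11 + 8 —bump→ 12 + 8 = 20 —(−1)→ 19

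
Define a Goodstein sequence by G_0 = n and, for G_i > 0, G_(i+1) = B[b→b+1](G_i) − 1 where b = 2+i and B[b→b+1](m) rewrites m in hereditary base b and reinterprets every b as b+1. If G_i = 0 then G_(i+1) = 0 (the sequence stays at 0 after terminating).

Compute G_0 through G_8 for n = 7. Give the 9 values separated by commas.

7, 30, 259, 3127, 46657, 823543, 16777215, 37665879, 77777775

base 2: 7 = 2^2 + 2 + 1; at 3: 3^3 + 3 + 1 = 31; next = 30
base 3: 30 = 3^3 + 3; at 4: 4^4 + 4 = 260; next = 259
base 4: 259 = 4^4 + 3; at 5: 5^5 + 3 = 3128; next = 3127
base 5: 3127 = 5^5 + 2; at 6: 6^6 + 2 = 46658; next = 46657
base 6: 46657 = 6^6 + 1; at 7: 7^7 + 1 = 823544; next = 823543
base 7: 823543 = 7^7; at 8: 8^8 = 16777216; next = 16777215
base 8: 16777215 = 7·8^7 + 7·8^6 + 7·8^5 + 7·8^4 + 7·8^3 + 7·8^2 + 7·8 + 7; at 9: 7·9^7 + 7·9^6 + 7·9^5 + 7·9^4 + 7·9^3 + 7·9^2 + 7·9 + 7 = 37665880; next = 37665879
base 9: 37665879 = 7·9^7 + 7·9^6 + 7·9^5 + 7·9^4 + 7·9^3 + 7·9^2 + 7·9 + 6; at 10: 7·10^7 + 7·10^6 + 7·10^5 + 7·10^4 + 7·10^3 + 7·10^2 + 7·10 + 6 = 77777776; next = 77777775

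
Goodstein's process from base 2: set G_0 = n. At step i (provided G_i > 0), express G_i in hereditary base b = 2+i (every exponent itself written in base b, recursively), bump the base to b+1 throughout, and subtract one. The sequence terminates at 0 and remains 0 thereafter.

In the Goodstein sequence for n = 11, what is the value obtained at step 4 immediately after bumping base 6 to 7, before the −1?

G_0=11  [base 2] 2^(2 + 1) + 2 + 1  →[2↦3]→  3^(3 + 1) + 3 + 1 = 85  −1 ⇒ G_1=84
G_1=84  [base 3] 3^(3 + 1) + 3  →[3↦4]→  4^(4 + 1) + 4 = 1028  −1 ⇒ G_2=1027
G_2=1027  [base 4] 4^(4 + 1) + 3  →[4↦5]→  5^(5 + 1) + 3 = 15628  −1 ⇒ G_3=15627
G_3=15627  [base 5] 5^(5 + 1) + 2  →[5↦6]→  6^(6 + 1) + 2 = 279938  −1 ⇒ G_4=279937

5764802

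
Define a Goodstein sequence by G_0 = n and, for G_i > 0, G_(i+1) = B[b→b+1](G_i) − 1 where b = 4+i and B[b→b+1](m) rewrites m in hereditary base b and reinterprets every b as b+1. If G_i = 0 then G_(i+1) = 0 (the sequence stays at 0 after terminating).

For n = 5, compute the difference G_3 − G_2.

[0] 5 ≡ 4 + 1 (base 4). Lift 5: 6. −1: 5.
[1] 5 ≡ 5 (base 5). Lift 6: 6. −1: 5.
[2] 5 ≡ 5 (base 6). Lift 7: 5. −1: 4.

-1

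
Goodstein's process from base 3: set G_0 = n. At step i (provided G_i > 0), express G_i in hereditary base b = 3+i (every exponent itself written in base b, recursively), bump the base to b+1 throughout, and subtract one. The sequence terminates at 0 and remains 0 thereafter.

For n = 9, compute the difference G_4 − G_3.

2

G_0 = 9. HB_3(9) = 3^2. Bump = 16. G_1 = 15.
G_1 = 15. HB_4(15) = 3·4 + 3. Bump = 18. G_2 = 17.
G_2 = 17. HB_5(17) = 3·5 + 2. Bump = 20. G_3 = 19.
G_3 = 19. HB_6(19) = 3·6 + 1. Bump = 22. G_4 = 21.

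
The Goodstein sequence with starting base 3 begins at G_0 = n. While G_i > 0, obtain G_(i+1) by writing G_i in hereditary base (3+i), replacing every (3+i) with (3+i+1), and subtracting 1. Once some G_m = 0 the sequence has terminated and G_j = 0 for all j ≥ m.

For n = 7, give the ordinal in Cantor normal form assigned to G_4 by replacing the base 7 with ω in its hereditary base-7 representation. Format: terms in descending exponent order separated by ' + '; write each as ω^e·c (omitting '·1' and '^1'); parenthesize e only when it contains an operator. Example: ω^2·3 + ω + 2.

ω + 2

G_0=7  [base 3] 2·3 + 1  →[3↦4]→  2·4 + 1 = 9  −1 ⇒ G_1=8
G_1=8  [base 4] 2·4  →[4↦5]→  2·5 = 10  −1 ⇒ G_2=9
G_2=9  [base 5] 5 + 4  →[5↦6]→  6 + 4 = 10  −1 ⇒ G_3=9
G_3=9  [base 6] 6 + 3  →[6↦7]→  7 + 3 = 10  −1 ⇒ G_4=9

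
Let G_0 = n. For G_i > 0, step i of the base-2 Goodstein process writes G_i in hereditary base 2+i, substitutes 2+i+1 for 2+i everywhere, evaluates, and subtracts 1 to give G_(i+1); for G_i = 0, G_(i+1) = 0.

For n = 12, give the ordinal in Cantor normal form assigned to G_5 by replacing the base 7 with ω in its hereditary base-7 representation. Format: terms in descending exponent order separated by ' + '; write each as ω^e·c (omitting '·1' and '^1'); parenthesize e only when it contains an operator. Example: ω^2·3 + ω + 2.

ω^(ω + 1) + ω^2·2 + ω + 4

[0] 12 ≡ 2^(2 + 1) + 2^2 (base 2). Lift 3: 108. −1: 107.
[1] 107 ≡ 3^(3 + 1) + 2·3^2 + 2·3 + 2 (base 3). Lift 4: 1066. −1: 1065.
[2] 1065 ≡ 4^(4 + 1) + 2·4^2 + 2·4 + 1 (base 4). Lift 5: 15686. −1: 15685.
[3] 15685 ≡ 5^(5 + 1) + 2·5^2 + 2·5 (base 5). Lift 6: 280020. −1: 280019.
[4] 280019 ≡ 6^(6 + 1) + 2·6^2 + 6 + 5 (base 6). Lift 7: 5764911. −1: 5764910.
[5] 5764910 ≡ 7^(7 + 1) + 2·7^2 + 7 + 4 (base 7). Lift 8: 134217868. −1: 134217867.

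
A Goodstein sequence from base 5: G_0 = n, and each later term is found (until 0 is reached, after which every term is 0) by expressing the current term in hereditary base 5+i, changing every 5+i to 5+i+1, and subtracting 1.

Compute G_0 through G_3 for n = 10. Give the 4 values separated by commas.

G_0 = 10. HB_5(10) = 2·5. Bump = 12. G_1 = 11.
G_1 = 11. HB_6(11) = 6 + 5. Bump = 12. G_2 = 11.
G_2 = 11. HB_7(11) = 7 + 4. Bump = 12. G_3 = 11.

10, 11, 11, 11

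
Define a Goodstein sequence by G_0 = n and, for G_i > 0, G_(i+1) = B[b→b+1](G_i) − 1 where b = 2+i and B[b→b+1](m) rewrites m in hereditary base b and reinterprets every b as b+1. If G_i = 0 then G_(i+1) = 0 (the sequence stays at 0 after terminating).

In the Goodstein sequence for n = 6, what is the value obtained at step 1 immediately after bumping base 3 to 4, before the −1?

258

[0] 6 ≡ 2^2 + 2 (base 2). Lift 3: 30. −1: 29.
[1] 29 ≡ 3^3 + 2 (base 3). Lift 4: 258. −1: 257.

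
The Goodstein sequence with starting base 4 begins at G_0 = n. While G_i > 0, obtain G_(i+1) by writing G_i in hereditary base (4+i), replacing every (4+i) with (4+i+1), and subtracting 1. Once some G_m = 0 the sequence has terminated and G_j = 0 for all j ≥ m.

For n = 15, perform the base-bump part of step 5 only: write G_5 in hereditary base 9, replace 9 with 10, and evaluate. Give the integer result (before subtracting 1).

(0) 15|_4 = 3·4 + 3 ↦ 3·5 + 3|_5 = 18 ⇒ 17
(1) 17|_5 = 3·5 + 2 ↦ 3·6 + 2|_6 = 20 ⇒ 19
(2) 19|_6 = 3·6 + 1 ↦ 3·7 + 1|_7 = 22 ⇒ 21
(3) 21|_7 = 3·7 ↦ 3·8|_8 = 24 ⇒ 23
(4) 23|_8 = 2·8 + 7 ↦ 2·9 + 7|_9 = 25 ⇒ 24
(5) 24|_9 = 2·9 + 6 ↦ 2·10 + 6|_10 = 26 ⇒ 25

26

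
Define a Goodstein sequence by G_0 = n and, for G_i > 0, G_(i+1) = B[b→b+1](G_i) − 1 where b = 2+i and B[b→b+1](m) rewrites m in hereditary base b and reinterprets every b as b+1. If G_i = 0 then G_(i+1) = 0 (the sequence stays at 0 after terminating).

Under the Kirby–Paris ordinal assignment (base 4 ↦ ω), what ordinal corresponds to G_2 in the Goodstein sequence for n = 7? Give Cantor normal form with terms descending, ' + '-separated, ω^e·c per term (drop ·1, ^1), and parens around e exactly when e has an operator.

base 2: 7 = 2^2 + 2 + 1; at 3: 3^3 + 3 + 1 = 31; next = 30
base 3: 30 = 3^3 + 3; at 4: 4^4 + 4 = 260; next = 259
base 4: 259 = 4^4 + 3; at 5: 5^5 + 3 = 3128; next = 3127

ω^ω + 3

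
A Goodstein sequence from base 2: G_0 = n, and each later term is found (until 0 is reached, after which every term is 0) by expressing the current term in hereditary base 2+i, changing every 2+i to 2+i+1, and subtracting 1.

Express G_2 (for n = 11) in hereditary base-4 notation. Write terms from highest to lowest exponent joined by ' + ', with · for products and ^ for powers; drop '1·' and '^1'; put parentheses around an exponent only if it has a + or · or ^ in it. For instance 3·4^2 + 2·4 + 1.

4^(4 + 1) + 3

11 —HB2→ 2^(2 + 1) + 2 + 1 —bump→ 3^(3 + 1) + 3 + 1 = 85 —(−1)→ 84
84 —HB3→ 3^(3 + 1) + 3 —bump→ 4^(4 + 1) + 4 = 1028 —(−1)→ 1027
1027 —HB4→ 4^(4 + 1) + 3 —bump→ 5^(5 + 1) + 3 = 15628 —(−1)→ 15627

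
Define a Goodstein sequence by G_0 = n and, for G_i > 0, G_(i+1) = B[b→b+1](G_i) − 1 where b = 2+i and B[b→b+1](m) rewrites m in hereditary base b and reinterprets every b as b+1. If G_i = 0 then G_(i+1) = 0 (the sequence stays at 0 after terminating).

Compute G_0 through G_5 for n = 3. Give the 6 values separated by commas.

3, 3, 3, 2, 1, 0

base 2: 3 = 2 + 1; at 3: 3 + 1 = 4; next = 3
base 3: 3 = 3; at 4: 4 = 4; next = 3
base 4: 3 = 3; at 5: 3 = 3; next = 2
base 5: 2 = 2; at 6: 2 = 2; next = 1
base 6: 1 = 1; at 7: 1 = 1; next = 0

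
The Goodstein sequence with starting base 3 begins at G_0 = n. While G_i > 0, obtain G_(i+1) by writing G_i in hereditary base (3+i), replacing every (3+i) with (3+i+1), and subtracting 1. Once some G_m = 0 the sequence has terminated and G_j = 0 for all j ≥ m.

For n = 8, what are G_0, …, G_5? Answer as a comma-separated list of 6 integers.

step 0: 8 = 2·3 + 2; sub 4 for 3: 2·4 + 2; = 10; G_1 = 10−1 = 9
step 1: 9 = 2·4 + 1; sub 5 for 4: 2·5 + 1; = 11; G_2 = 11−1 = 10
step 2: 10 = 2·5; sub 6 for 5: 2·6; = 12; G_3 = 12−1 = 11
step 3: 11 = 6 + 5; sub 7 for 6: 7 + 5; = 12; G_4 = 12−1 = 11
step 4: 11 = 7 + 4; sub 8 for 7: 8 + 4; = 12; G_5 = 12−1 = 11

8, 9, 10, 11, 11, 11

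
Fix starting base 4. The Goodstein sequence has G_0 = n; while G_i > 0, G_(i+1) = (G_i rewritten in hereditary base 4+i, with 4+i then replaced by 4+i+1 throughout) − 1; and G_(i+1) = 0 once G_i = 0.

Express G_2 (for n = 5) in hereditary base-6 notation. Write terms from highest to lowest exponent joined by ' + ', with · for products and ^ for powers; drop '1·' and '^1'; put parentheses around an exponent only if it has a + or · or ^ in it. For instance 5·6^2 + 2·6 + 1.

step 0: 5 = 4 + 1; sub 5 for 4: 5 + 1; = 6; G_1 = 6−1 = 5
step 1: 5 = 5; sub 6 for 5: 6; = 6; G_2 = 6−1 = 5
step 2: 5 = 5; sub 7 for 6: 5; = 5; G_3 = 5−1 = 4

5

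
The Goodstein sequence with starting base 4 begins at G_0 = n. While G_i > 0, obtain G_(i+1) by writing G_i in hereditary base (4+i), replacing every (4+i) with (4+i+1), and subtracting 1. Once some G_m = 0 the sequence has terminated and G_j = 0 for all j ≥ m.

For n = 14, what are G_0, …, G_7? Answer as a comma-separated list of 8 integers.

14, 16, 18, 20, 21, 22, 23, 24

G_0=14  [base 4] 3·4 + 2  →[4↦5]→  3·5 + 2 = 17  −1 ⇒ G_1=16
G_1=16  [base 5] 3·5 + 1  →[5↦6]→  3·6 + 1 = 19  −1 ⇒ G_2=18
G_2=18  [base 6] 3·6  →[6↦7]→  3·7 = 21  −1 ⇒ G_3=20
G_3=20  [base 7] 2·7 + 6  →[7↦8]→  2·8 + 6 = 22  −1 ⇒ G_4=21
G_4=21  [base 8] 2·8 + 5  →[8↦9]→  2·9 + 5 = 23  −1 ⇒ G_5=22
G_5=22  [base 9] 2·9 + 4  →[9↦10]→  2·10 + 4 = 24  −1 ⇒ G_6=23
G_6=23  [base 10] 2·10 + 3  →[10↦11]→  2·11 + 3 = 25  −1 ⇒ G_7=24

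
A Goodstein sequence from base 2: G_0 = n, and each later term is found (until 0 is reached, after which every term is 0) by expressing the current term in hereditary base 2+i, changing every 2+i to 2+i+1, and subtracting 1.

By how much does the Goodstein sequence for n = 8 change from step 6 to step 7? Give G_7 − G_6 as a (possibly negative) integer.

741286580

[0] 8 ≡ 2^(2 + 1) (base 2). Lift 3: 81. −1: 80.
[1] 80 ≡ 2·3^3 + 2·3^2 + 2·3 + 2 (base 3). Lift 4: 554. −1: 553.
[2] 553 ≡ 2·4^4 + 2·4^2 + 2·4 + 1 (base 4). Lift 5: 6311. −1: 6310.
[3] 6310 ≡ 2·5^5 + 2·5^2 + 2·5 (base 5). Lift 6: 93396. −1: 93395.
[4] 93395 ≡ 2·6^6 + 2·6^2 + 6 + 5 (base 6). Lift 7: 1647196. −1: 1647195.
[5] 1647195 ≡ 2·7^7 + 2·7^2 + 7 + 4 (base 7). Lift 8: 33554572. −1: 33554571.
[6] 33554571 ≡ 2·8^8 + 2·8^2 + 8 + 3 (base 8). Lift 9: 774841152. −1: 774841151.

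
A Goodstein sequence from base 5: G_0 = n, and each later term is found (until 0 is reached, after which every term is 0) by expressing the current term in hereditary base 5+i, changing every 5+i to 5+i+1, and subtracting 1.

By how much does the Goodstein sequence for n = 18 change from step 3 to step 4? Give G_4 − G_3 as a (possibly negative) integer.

2

18 —HB5→ 3·5 + 3 —bump→ 3·6 + 3 = 21 —(−1)→ 20
20 —HB6→ 3·6 + 2 —bump→ 3·7 + 2 = 23 —(−1)→ 22
22 —HB7→ 3·7 + 1 —bump→ 3·8 + 1 = 25 —(−1)→ 24
24 —HB8→ 3·8 —bump→ 3·9 = 27 —(−1)→ 26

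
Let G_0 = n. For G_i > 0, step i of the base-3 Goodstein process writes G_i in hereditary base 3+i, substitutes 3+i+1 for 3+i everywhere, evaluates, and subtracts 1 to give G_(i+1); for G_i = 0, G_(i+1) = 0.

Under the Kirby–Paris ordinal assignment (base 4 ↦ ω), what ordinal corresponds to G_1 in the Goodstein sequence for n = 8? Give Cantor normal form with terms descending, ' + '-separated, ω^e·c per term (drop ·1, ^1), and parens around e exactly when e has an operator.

ω·2 + 1

base 3: 8 = 2·3 + 2; at 4: 2·4 + 2 = 10; next = 9
base 4: 9 = 2·4 + 1; at 5: 2·5 + 1 = 11; next = 10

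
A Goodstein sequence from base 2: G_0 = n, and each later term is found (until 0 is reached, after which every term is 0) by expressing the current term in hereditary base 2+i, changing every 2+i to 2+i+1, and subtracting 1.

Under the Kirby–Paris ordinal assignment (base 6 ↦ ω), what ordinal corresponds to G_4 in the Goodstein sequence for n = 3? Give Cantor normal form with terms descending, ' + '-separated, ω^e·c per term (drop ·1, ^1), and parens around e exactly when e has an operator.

G_0=3  [base 2] 2 + 1  →[2↦3]→  3 + 1 = 4  −1 ⇒ G_1=3
G_1=3  [base 3] 3  →[3↦4]→  4 = 4  −1 ⇒ G_2=3
G_2=3  [base 4] 3  →[4↦5]→  3 = 3  −1 ⇒ G_3=2
G_3=2  [base 5] 2  →[5↦6]→  2 = 2  −1 ⇒ G_4=1
G_4=1  [base 6] 1  →[6↦7]→  1 = 1  −1 ⇒ G_5=0

1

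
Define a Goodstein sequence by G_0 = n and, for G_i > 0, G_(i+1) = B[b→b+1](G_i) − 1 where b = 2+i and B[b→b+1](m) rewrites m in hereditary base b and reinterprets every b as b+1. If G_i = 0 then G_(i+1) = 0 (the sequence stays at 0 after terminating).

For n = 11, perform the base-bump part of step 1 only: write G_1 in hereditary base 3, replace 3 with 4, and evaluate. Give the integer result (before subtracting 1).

base 2: 11 = 2^(2 + 1) + 2 + 1; at 3: 3^(3 + 1) + 3 + 1 = 85; next = 84
base 3: 84 = 3^(3 + 1) + 3; at 4: 4^(4 + 1) + 4 = 1028; next = 1027

1028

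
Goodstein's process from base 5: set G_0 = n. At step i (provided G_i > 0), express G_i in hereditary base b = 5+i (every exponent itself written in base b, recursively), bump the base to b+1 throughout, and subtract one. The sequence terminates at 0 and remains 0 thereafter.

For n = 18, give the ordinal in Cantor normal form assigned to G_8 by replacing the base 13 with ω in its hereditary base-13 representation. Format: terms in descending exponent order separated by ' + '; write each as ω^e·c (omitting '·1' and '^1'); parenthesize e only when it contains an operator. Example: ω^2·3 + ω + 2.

ω·2 + 4

base 5: 18 = 3·5 + 3; at 6: 3·6 + 3 = 21; next = 20
base 6: 20 = 3·6 + 2; at 7: 3·7 + 2 = 23; next = 22
base 7: 22 = 3·7 + 1; at 8: 3·8 + 1 = 25; next = 24
base 8: 24 = 3·8; at 9: 3·9 = 27; next = 26
base 9: 26 = 2·9 + 8; at 10: 2·10 + 8 = 28; next = 27
base 10: 27 = 2·10 + 7; at 11: 2·11 + 7 = 29; next = 28
base 11: 28 = 2·11 + 6; at 12: 2·12 + 6 = 30; next = 29
base 12: 29 = 2·12 + 5; at 13: 2·13 + 5 = 31; next = 30
base 13: 30 = 2·13 + 4; at 14: 2·14 + 4 = 32; next = 31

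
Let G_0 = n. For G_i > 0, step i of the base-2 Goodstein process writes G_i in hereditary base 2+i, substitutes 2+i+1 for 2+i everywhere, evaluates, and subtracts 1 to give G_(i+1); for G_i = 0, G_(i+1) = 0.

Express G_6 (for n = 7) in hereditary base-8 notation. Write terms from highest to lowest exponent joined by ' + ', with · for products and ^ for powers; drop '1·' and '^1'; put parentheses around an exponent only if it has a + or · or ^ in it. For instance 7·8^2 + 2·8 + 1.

7·8^7 + 7·8^6 + 7·8^5 + 7·8^4 + 7·8^3 + 7·8^2 + 7·8 + 7

base 2: 7 = 2^2 + 2 + 1; at 3: 3^3 + 3 + 1 = 31; next = 30
base 3: 30 = 3^3 + 3; at 4: 4^4 + 4 = 260; next = 259
base 4: 259 = 4^4 + 3; at 5: 5^5 + 3 = 3128; next = 3127
base 5: 3127 = 5^5 + 2; at 6: 6^6 + 2 = 46658; next = 46657
base 6: 46657 = 6^6 + 1; at 7: 7^7 + 1 = 823544; next = 823543
base 7: 823543 = 7^7; at 8: 8^8 = 16777216; next = 16777215
base 8: 16777215 = 7·8^7 + 7·8^6 + 7·8^5 + 7·8^4 + 7·8^3 + 7·8^2 + 7·8 + 7; at 9: 7·9^7 + 7·9^6 + 7·9^5 + 7·9^4 + 7·9^3 + 7·9^2 + 7·9 + 7 = 37665880; next = 37665879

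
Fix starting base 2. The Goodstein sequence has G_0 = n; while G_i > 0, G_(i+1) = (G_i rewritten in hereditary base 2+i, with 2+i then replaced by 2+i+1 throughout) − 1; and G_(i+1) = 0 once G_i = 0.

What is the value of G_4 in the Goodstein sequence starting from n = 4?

83

base 2: 4 = 2^2; at 3: 3^3 = 27; next = 26
base 3: 26 = 2·3^2 + 2·3 + 2; at 4: 2·4^2 + 2·4 + 2 = 42; next = 41
base 4: 41 = 2·4^2 + 2·4 + 1; at 5: 2·5^2 + 2·5 + 1 = 61; next = 60
base 5: 60 = 2·5^2 + 2·5; at 6: 2·6^2 + 2·6 = 84; next = 83
base 6: 83 = 2·6^2 + 6 + 5; at 7: 2·7^2 + 7 + 5 = 110; next = 109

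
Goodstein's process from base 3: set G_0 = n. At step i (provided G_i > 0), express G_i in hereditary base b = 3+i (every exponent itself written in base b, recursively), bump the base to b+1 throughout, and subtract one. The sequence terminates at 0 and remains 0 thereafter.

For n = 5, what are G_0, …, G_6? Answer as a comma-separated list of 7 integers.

i=0: 5 = 3 + 2 (b=3); 3→4: 4 + 2 = 6; 6−1 = 5
i=1: 5 = 4 + 1 (b=4); 4→5: 5 + 1 = 6; 6−1 = 5
i=2: 5 = 5 (b=5); 5→6: 6 = 6; 6−1 = 5
i=3: 5 = 5 (b=6); 6→7: 5 = 5; 5−1 = 4
i=4: 4 = 4 (b=7); 7→8: 4 = 4; 4−1 = 3
i=5: 3 = 3 (b=8); 8→9: 3 = 3; 3−1 = 2

5, 5, 5, 5, 4, 3, 2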